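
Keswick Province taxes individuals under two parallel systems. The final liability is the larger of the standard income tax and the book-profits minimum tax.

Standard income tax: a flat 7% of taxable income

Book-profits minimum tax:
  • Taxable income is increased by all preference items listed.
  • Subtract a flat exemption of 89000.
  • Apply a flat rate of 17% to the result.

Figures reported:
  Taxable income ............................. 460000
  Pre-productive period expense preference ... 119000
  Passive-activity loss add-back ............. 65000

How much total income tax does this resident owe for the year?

Book-profits minimum tax:
  Adjusted income: 460000 + 119000 + 65000 = 644000
  Less exemption 89000 → base 555000
  555000 × 17% = 94350

Standard income tax:
  460000 × 7% = 32200

94350 > 32200, so the book-profits minimum tax is the binding amount.

94350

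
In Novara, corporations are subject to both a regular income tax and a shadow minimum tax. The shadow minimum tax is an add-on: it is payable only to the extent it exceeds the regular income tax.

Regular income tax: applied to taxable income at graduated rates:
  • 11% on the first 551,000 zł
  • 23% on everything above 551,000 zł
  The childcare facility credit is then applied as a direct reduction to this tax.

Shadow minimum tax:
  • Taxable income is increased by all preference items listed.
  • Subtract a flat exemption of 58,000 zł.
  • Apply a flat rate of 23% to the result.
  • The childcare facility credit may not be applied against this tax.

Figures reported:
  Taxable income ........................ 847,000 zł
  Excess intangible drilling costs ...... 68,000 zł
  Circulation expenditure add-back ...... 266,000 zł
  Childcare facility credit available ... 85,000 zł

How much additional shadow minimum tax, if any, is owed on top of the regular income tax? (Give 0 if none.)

214,600 zł

Regular income tax:
  551,000 zł × 11% = 60,610 zł
  296,000 zł × 23% = 68,080 zł
  → 128,690 zł
  Less childcare facility credit 85,000 zł → 43,690 zł

Shadow minimum tax:
  Adjusted income: 847,000 zł + 68,000 zł + 266,000 zł = 1,181,000 zł
  Less exemption 58,000 zł → base 1,123,000 zł
  1,123,000 zł × 23% = 258,290 zł

Excess of shadow minimum tax over regular income tax: 258,290 zł − 43,690 zł = 214,600 zł.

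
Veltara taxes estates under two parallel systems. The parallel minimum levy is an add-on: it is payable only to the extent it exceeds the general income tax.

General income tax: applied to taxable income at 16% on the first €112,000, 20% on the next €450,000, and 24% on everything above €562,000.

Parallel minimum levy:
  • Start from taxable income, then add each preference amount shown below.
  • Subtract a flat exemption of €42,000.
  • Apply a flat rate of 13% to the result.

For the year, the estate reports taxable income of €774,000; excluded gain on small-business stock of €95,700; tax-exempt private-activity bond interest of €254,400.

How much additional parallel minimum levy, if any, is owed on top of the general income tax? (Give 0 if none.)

Parallel minimum levy:
  Adjusted income: €774,000 + €95,700 + €254,400 = €1,124,100
  Less exemption €42,000 → base €1,082,100
  €1,082,100 × 13% = €140,673

General income tax:
  €112,000 × 16% = €17,920
  €450,000 × 20% = €90,000
  €212,000 × 24% = €50,880
  → €158,800

€140,673 ≤ €158,800, so no add-on is due.

€0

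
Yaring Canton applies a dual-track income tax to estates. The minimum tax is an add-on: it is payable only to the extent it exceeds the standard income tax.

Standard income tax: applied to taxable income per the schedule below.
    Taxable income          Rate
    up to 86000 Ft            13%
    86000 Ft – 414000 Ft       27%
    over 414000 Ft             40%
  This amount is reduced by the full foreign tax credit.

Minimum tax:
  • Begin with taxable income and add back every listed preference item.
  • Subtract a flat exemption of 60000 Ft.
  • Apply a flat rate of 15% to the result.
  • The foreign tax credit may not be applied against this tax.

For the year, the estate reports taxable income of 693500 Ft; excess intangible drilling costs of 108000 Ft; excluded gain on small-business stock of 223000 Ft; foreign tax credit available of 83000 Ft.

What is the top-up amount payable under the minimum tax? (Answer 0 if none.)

16135 Ft

Standard income tax:
  86000 Ft × 13% = 11180 Ft
  328000 Ft × 27% = 88560 Ft
  279500 Ft × 40% = 111800 Ft
  → 211540 Ft
  Less foreign tax credit 83000 Ft → 128540 Ft

Minimum tax:
  Adjusted income: 693500 Ft + 108000 Ft + 223000 Ft = 1024500 Ft
  Less exemption 60000 Ft → base 964500 Ft
  964500 Ft × 15% = 144675 Ft

Excess of minimum tax over standard income tax: 144675 Ft − 128540 Ft = 16135 Ft.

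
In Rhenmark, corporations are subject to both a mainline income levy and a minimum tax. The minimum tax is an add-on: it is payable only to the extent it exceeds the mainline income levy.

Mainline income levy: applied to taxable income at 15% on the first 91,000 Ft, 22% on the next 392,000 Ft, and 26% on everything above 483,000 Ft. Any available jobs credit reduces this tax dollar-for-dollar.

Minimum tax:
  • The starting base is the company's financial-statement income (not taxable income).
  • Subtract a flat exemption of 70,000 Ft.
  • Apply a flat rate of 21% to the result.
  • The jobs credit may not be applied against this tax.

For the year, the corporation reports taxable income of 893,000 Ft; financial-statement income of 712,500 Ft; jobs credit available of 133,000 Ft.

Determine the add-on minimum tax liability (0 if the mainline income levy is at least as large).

Minimum tax:
  Base (financial-statement income): 712,500 Ft
  Less exemption 70,000 Ft → base 642,500 Ft
  642,500 Ft × 21% = 134,925 Ft

Mainline income levy:
  91,000 Ft × 15% = 13,650 Ft
  392,000 Ft × 22% = 86,240 Ft
  410,000 Ft × 26% = 106,600 Ft
  → 206,490 Ft
  Less jobs credit 133,000 Ft → 73,490 Ft

Excess of minimum tax over mainline income levy: 134,925 Ft − 73,490 Ft = 61,435 Ft.

61,435 Ft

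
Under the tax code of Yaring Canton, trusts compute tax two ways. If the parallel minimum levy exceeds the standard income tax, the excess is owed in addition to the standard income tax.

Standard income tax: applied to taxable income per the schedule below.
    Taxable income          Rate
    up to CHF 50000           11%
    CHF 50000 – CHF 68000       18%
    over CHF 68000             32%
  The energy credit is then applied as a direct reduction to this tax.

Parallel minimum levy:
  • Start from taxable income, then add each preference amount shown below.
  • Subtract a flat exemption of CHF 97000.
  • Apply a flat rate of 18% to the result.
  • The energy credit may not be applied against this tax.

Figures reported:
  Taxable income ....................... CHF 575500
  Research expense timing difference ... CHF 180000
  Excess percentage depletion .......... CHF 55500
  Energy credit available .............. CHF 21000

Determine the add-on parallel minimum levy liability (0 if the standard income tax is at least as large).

CHF 0

Standard income tax:
  CHF 50000 × 11% = CHF 5500
  CHF 18000 × 18% = CHF 3240
  CHF 507500 × 32% = CHF 162400
  → CHF 171140
  Less energy credit CHF 21000 → CHF 150140

Parallel minimum levy:
  Adjusted income: CHF 575500 + CHF 180000 + CHF 55500 = CHF 811000
  Less exemption CHF 97000 → base CHF 714000
  CHF 714000 × 18% = CHF 128520

CHF 128520 ≤ CHF 150140, so no add-on is due.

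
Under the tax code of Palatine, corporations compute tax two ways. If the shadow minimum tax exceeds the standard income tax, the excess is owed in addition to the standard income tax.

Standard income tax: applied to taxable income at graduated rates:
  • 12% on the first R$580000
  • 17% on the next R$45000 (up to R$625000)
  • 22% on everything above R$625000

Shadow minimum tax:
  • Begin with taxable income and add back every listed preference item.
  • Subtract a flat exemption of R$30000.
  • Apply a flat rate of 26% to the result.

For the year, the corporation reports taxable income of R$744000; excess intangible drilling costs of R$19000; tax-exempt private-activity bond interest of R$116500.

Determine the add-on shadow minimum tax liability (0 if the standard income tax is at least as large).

Shadow minimum tax:
  Adjusted income: R$744000 + R$19000 + R$116500 = R$879500
  Less exemption R$30000 → base R$849500
  R$849500 × 26% = R$220870

Standard income tax:
  R$580000 × 12% = R$69600
  R$45000 × 17% = R$7650
  R$119000 × 22% = R$26180
  → R$103430

Excess of shadow minimum tax over standard income tax: R$220870 − R$103430 = R$117440.

R$117440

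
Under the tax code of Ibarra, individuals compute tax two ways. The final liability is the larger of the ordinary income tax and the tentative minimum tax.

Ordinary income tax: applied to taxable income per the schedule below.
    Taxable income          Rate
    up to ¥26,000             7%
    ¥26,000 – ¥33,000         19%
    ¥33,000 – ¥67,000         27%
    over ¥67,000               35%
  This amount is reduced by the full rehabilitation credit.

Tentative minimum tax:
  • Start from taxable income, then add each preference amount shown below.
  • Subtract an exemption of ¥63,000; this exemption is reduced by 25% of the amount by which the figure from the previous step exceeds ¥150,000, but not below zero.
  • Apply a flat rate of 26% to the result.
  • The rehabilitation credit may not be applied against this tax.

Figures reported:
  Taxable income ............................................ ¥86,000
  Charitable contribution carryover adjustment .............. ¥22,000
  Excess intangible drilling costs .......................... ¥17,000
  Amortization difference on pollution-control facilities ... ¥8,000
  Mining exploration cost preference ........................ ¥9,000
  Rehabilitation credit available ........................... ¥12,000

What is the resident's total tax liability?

Ordinary income tax:
  ¥26,000 × 7% = ¥1,820
  ¥7,000 × 19% = ¥1,330
  ¥34,000 × 27% = ¥9,180
  ¥19,000 × 35% = ¥6,650
  → ¥18,980
  Less rehabilitation credit ¥12,000 → ¥6,980

Tentative minimum tax:
  Adjusted income: ¥86,000 + ¥22,000 + ¥17,000 + ¥8,000 + ¥9,000 = ¥142,000
  Exemption: ¥142,000 ≤ ¥150,000, so full ¥63,000 applies
  Base: ¥142,000 − ¥63,000 = ¥79,000
  ¥79,000 × 26% = ¥20,540

¥20,540 > ¥6,980, so the tentative minimum tax is the binding amount.

¥20,540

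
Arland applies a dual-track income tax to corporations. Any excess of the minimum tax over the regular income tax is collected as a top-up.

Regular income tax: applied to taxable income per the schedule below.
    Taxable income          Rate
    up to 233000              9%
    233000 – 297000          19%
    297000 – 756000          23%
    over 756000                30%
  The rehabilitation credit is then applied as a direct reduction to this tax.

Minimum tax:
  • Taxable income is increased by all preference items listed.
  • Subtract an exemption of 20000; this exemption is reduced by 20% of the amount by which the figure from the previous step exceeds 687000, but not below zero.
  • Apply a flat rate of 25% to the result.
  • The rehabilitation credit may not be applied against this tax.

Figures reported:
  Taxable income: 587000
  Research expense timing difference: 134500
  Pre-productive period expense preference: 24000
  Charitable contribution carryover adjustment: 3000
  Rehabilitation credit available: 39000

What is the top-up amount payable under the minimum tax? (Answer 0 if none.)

124370

Regular income tax:
  233000 × 9% = 20970
  64000 × 19% = 12160
  290000 × 23% = 66700
  → 99830
  Less rehabilitation credit 39000 → 60830

Minimum tax:
  Adjusted income: 587000 + 134500 + 24000 + 3000 = 748500
  Exemption: 20000 − 20% × (748500 − 687000) = 20000 − 12300 = 7700
  Base: 748500 − 7700 = 740800
  740800 × 25% = 185200

Excess of minimum tax over regular income tax: 185200 − 60830 = 124370.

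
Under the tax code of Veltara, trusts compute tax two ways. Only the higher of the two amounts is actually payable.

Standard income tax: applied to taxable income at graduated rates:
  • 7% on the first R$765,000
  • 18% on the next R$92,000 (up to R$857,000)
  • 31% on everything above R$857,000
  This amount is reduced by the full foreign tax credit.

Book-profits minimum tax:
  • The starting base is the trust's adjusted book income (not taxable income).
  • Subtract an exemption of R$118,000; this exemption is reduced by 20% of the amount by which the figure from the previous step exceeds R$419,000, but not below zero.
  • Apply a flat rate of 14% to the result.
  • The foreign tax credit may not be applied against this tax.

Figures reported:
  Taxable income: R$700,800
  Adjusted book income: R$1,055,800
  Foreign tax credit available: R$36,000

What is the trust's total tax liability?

Standard income tax:
  R$700,800 × 7% = R$49,056
  Less foreign tax credit R$36,000 → R$13,056

Book-profits minimum tax:
  Base (adjusted book income): R$1,055,800
  Exemption: 20% × (R$1,055,800 − R$419,000) = R$127,360 ≥ R$118,000, so the exemption is fully phased out
  Base: R$1,055,800 − R$0 = R$1,055,800
  R$1,055,800 × 14% = R$147,812

R$147,812 > R$13,056, so the book-profits minimum tax is the binding amount.

R$147,812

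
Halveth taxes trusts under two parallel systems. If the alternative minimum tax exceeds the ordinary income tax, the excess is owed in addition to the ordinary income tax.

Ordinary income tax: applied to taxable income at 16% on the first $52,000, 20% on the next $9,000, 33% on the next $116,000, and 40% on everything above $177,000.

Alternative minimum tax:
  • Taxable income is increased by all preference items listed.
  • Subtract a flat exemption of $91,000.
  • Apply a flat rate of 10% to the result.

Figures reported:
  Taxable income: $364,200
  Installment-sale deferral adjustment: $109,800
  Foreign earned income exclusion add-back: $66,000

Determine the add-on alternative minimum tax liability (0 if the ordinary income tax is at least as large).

$0

Alternative minimum tax:
  Adjusted income: $364,200 + $109,800 + $66,000 = $540,000
  Less exemption $91,000 → base $449,000
  $449,000 × 10% = $44,900

Ordinary income tax:
  $52,000 × 16% = $8,320
  $9,000 × 20% = $1,800
  $116,000 × 33% = $38,280
  $187,200 × 40% = $74,880
  → $123,280

$44,900 ≤ $123,280, so no add-on is due.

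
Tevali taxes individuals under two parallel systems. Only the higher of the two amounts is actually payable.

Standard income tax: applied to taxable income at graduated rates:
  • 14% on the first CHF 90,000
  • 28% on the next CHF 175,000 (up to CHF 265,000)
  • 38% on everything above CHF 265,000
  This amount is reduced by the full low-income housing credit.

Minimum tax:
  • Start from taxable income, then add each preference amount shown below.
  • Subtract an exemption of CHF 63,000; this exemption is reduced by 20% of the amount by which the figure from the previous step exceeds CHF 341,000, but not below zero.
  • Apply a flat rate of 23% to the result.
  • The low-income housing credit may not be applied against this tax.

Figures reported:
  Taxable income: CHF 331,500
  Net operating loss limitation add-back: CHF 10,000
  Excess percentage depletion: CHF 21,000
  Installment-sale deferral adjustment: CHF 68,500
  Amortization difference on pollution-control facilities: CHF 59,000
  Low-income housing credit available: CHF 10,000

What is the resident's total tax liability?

Minimum tax:
  Adjusted income: CHF 331,500 + CHF 10,000 + CHF 21,000 + CHF 68,500 + CHF 59,000 = CHF 490,000
  Exemption: CHF 63,000 − 20% × (CHF 490,000 − CHF 341,000) = CHF 63,000 − CHF 29,800 = CHF 33,200
  Base: CHF 490,000 − CHF 33,200 = CHF 456,800
  CHF 456,800 × 23% = CHF 105,064

Standard income tax:
  CHF 90,000 × 14% = CHF 12,600
  CHF 175,000 × 28% = CHF 49,000
  CHF 66,500 × 38% = CHF 25,270
  → CHF 86,870
  Less low-income housing credit CHF 10,000 → CHF 76,870

CHF 105,064 > CHF 76,870, so the minimum tax is the binding amount.

CHF 105,064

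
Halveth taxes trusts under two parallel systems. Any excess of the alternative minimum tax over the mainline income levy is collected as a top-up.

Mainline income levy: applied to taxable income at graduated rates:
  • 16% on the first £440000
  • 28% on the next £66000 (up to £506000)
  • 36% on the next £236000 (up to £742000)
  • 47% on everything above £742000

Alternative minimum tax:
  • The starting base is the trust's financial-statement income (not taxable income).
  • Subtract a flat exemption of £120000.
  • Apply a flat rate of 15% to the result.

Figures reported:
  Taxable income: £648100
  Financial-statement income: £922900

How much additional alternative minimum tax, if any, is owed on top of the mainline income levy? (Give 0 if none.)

£0

Alternative minimum tax:
  Base (financial-statement income): £922900
  Less exemption £120000 → base £802900
  £802900 × 15% = £120435

Mainline income levy:
  £440000 × 16% = £70400
  £66000 × 28% = £18480
  £142100 × 36% = £51156
  → £140036

£120435 ≤ £140036, so no add-on is due.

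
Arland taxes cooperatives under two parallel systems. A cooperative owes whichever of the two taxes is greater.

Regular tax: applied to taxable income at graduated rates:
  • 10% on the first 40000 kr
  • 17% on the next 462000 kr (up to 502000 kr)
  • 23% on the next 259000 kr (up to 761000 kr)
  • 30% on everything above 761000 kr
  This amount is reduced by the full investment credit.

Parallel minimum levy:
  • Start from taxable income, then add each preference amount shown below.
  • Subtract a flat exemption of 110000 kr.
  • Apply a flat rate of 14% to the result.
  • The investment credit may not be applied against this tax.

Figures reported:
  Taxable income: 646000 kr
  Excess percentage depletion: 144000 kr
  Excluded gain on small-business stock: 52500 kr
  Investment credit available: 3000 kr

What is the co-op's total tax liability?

112660 kr

Regular tax:
  40000 kr × 10% = 4000 kr
  462000 kr × 17% = 78540 kr
  144000 kr × 23% = 33120 kr
  → 115660 kr
  Less investment credit 3000 kr → 112660 kr

Parallel minimum levy:
  Adjusted income: 646000 kr + 144000 kr + 52500 kr = 842500 kr
  Less exemption 110000 kr → base 732500 kr
  732500 kr × 14% = 102550 kr

112660 kr > 102550 kr, so the regular tax governs.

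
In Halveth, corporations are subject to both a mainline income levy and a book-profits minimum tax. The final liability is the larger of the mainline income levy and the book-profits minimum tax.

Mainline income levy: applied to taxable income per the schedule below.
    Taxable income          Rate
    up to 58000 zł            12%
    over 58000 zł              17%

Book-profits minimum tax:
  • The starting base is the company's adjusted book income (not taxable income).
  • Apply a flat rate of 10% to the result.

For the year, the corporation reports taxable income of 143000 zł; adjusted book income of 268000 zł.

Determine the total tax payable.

26800 zł

Mainline income levy:
  58000 zł × 12% = 6960 zł
  85000 zł × 17% = 14450 zł
  → 21410 zł

Book-profits minimum tax:
  Base (adjusted book income): 268000 zł
  268000 zł × 10% = 26800 zł

26800 zł > 21410 zł, so the book-profits minimum tax is the binding amount.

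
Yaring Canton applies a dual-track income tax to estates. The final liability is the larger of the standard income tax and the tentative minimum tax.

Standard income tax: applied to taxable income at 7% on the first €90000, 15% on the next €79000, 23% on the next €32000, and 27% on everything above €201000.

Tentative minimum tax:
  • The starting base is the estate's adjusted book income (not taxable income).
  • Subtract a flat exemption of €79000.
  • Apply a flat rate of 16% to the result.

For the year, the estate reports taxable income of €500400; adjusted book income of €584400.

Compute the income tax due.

€106348

Standard income tax:
  €90000 × 7% = €6300
  €79000 × 15% = €11850
  €32000 × 23% = €7360
  €299400 × 27% = €80838
  → €106348

Tentative minimum tax:
  Base (adjusted book income): €584400
  Less exemption €79000 → base €505400
  €505400 × 16% = €80864

€106348 > €80864, so the standard income tax governs.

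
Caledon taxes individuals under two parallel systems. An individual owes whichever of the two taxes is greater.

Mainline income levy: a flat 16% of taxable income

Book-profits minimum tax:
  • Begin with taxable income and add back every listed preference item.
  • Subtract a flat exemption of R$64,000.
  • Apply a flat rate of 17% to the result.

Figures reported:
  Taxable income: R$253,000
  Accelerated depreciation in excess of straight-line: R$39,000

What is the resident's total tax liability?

R$40,480

Book-profits minimum tax:
  Adjusted income: R$253,000 + R$39,000 = R$292,000
  Less exemption R$64,000 → base R$228,000
  R$228,000 × 17% = R$38,760

Mainline income levy:
  R$253,000 × 16% = R$40,480

R$40,480 > R$38,760, so the mainline income levy governs.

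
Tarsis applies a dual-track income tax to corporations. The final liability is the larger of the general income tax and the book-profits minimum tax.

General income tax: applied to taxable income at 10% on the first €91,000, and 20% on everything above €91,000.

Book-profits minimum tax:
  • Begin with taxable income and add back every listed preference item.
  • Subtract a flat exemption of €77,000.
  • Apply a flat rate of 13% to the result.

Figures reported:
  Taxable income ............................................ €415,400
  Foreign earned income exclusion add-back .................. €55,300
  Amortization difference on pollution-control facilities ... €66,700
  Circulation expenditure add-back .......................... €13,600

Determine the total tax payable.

Book-profits minimum tax:
  Adjusted income: €415,400 + €55,300 + €66,700 + €13,600 = €551,000
  Less exemption €77,000 → base €474,000
  €474,000 × 13% = €61,620

General income tax:
  €91,000 × 10% = €9,100
  €324,400 × 20% = €64,880
  → €73,980

€73,980 > €61,620, so the general income tax governs.

€73,980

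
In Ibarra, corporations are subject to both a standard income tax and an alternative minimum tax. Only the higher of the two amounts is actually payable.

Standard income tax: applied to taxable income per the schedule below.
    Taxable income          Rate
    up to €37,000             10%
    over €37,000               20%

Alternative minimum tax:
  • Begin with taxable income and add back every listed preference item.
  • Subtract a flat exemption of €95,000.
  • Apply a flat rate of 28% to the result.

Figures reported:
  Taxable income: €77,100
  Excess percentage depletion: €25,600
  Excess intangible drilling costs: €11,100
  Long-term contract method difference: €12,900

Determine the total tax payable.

€11,720

Standard income tax:
  €37,000 × 10% = €3,700
  €40,100 × 20% = €8,020
  → €11,720

Alternative minimum tax:
  Adjusted income: €77,100 + €25,600 + €11,100 + €12,900 = €126,700
  Less exemption €95,000 → base €31,700
  €31,700 × 28% = €8,876

€11,720 > €8,876, so the standard income tax governs.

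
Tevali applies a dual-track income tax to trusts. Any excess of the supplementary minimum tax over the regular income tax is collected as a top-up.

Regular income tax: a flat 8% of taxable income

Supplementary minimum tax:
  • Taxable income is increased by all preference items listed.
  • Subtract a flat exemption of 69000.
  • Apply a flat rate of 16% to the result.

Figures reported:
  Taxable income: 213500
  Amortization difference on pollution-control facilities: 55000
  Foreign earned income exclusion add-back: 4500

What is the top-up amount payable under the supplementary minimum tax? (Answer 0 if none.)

15560

Regular income tax:
  213500 × 8% = 17080

Supplementary minimum tax:
  Adjusted income: 213500 + 55000 + 4500 = 273000
  Less exemption 69000 → base 204000
  204000 × 16% = 32640

Excess of supplementary minimum tax over regular income tax: 32640 − 17080 = 15560.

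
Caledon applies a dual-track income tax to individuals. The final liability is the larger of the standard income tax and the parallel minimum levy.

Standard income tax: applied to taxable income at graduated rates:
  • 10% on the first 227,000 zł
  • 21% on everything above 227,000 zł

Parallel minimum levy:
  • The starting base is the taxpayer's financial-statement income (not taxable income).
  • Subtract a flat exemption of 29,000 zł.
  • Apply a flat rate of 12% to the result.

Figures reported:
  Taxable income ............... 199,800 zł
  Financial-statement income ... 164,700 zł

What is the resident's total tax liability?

19,980 zł

Parallel minimum levy:
  Base (financial-statement income): 164,700 zł
  Less exemption 29,000 zł → base 135,700 zł
  135,700 zł × 12% = 16,284 zł

Standard income tax:
  199,800 zł × 10% = 19,980 zł

19,980 zł > 16,284 zł, so the standard income tax governs.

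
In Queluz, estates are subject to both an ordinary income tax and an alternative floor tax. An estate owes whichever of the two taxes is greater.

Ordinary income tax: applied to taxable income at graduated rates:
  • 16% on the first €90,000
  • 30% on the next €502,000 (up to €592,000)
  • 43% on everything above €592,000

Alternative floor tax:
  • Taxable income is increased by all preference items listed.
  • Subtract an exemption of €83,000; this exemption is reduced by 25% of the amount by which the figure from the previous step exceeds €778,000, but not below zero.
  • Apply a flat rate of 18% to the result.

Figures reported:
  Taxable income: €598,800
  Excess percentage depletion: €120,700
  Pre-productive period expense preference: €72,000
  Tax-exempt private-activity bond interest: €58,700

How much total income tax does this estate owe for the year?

€167,924

Ordinary income tax:
  €90,000 × 16% = €14,400
  €502,000 × 30% = €150,600
  €6,800 × 43% = €2,924
  → €167,924

Alternative floor tax:
  Adjusted income: €598,800 + €120,700 + €72,000 + €58,700 = €850,200
  Exemption: €83,000 − 25% × (€850,200 − €778,000) = €83,000 − €18,050 = €64,950
  Base: €850,200 − €64,950 = €785,250
  €785,250 × 18% = €141,345

€167,924 > €141,345, so the ordinary income tax governs.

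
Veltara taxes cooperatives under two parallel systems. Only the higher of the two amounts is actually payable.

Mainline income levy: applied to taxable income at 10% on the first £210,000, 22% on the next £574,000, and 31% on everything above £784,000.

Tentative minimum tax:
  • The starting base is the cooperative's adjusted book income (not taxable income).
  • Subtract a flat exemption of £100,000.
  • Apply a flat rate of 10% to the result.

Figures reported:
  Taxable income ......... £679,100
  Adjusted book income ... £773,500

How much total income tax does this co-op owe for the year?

£124,202

Mainline income levy:
  £210,000 × 10% = £21,000
  £469,100 × 22% = £103,202
  → £124,202

Tentative minimum tax:
  Base (adjusted book income): £773,500
  Less exemption £100,000 → base £673,500
  £673,500 × 10% = £67,350

£124,202 > £67,350, so the mainline income levy governs.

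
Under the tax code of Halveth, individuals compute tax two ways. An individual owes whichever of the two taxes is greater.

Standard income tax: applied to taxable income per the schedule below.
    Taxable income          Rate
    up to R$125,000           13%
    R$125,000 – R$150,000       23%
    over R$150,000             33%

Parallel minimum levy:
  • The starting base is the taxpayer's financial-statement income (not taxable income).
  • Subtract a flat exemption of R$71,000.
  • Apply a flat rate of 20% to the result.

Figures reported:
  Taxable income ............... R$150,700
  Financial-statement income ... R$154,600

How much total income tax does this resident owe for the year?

R$22,231

Parallel minimum levy:
  Base (financial-statement income): R$154,600
  Less exemption R$71,000 → base R$83,600
  R$83,600 × 20% = R$16,720

Standard income tax:
  R$125,000 × 13% = R$16,250
  R$25,000 × 23% = R$5,750
  R$700 × 33% = R$231
  → R$22,231

R$22,231 > R$16,720, so the standard income tax governs.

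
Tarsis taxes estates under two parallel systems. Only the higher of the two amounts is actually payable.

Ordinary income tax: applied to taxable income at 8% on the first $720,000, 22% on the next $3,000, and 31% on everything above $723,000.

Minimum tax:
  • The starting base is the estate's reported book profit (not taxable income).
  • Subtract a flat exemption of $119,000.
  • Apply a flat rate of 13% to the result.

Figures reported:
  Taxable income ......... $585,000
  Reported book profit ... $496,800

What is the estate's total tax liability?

$49,114

Ordinary income tax:
  $585,000 × 8% = $46,800

Minimum tax:
  Base (reported book profit): $496,800
  Less exemption $119,000 → base $377,800
  $377,800 × 13% = $49,114

$49,114 > $46,800, so the minimum tax is the binding amount.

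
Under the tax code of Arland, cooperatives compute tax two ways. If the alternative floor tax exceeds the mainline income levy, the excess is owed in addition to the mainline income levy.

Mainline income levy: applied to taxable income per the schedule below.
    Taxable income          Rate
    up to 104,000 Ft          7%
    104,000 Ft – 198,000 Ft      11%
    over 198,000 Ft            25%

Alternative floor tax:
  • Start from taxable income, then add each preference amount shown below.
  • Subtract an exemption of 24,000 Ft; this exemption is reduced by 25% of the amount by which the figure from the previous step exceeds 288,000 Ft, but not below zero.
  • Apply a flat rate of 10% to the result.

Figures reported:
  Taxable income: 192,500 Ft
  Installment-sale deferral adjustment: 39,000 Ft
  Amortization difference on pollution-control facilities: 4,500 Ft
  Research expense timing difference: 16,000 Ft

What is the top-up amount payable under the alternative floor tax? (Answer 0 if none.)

Mainline income levy:
  104,000 Ft × 7% = 7,280 Ft
  88,500 Ft × 11% = 9,735 Ft
  → 17,015 Ft

Alternative floor tax:
  Adjusted income: 192,500 Ft + 39,000 Ft + 4,500 Ft + 16,000 Ft = 252,000 Ft
  Exemption: 252,000 Ft ≤ 288,000 Ft, so full 24,000 Ft applies
  Base: 252,000 Ft − 24,000 Ft = 228,000 Ft
  228,000 Ft × 10% = 22,800 Ft

Excess of alternative floor tax over mainline income levy: 22,800 Ft − 17,015 Ft = 5,785 Ft.

5,785 Ft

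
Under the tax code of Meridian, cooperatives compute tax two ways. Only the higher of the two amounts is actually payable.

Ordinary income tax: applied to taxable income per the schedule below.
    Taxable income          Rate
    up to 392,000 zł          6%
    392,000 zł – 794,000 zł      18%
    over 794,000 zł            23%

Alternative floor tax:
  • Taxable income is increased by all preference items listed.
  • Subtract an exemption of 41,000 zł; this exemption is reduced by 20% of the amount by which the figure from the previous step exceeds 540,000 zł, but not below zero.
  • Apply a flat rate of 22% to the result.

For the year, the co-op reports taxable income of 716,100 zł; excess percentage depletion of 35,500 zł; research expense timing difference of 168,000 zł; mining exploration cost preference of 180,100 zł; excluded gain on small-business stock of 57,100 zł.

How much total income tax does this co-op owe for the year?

254,496 zł

Ordinary income tax:
  392,000 zł × 6% = 23,520 zł
  324,100 zł × 18% = 58,338 zł
  → 81,858 zł

Alternative floor tax:
  Adjusted income: 716,100 zł + 35,500 zł + 168,000 zł + 180,100 zł + 57,100 zł = 1,156,800 zł
  Exemption: 20% × (1,156,800 zł − 540,000 zł) = 123,360 zł ≥ 41,000 zł, so the exemption is fully phased out
  Base: 1,156,800 zł − 0 zł = 1,156,800 zł
  1,156,800 zł × 22% = 254,496 zł

254,496 zł > 81,858 zł, so the alternative floor tax is the binding amount.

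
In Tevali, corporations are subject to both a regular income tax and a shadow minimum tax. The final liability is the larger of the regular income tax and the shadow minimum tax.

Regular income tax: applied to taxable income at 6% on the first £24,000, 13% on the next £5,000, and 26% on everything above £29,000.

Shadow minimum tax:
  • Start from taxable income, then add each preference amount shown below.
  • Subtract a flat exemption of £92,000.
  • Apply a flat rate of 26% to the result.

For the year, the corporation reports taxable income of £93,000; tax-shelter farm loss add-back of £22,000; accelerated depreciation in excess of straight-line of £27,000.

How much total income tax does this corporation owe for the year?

Regular income tax:
  £24,000 × 6% = £1,440
  £5,000 × 13% = £650
  £64,000 × 26% = £16,640
  → £18,730

Shadow minimum tax:
  Adjusted income: £93,000 + £22,000 + £27,000 = £142,000
  Less exemption £92,000 → base £50,000
  £50,000 × 26% = £13,000

£18,730 > £13,000, so the regular income tax governs.

£18,730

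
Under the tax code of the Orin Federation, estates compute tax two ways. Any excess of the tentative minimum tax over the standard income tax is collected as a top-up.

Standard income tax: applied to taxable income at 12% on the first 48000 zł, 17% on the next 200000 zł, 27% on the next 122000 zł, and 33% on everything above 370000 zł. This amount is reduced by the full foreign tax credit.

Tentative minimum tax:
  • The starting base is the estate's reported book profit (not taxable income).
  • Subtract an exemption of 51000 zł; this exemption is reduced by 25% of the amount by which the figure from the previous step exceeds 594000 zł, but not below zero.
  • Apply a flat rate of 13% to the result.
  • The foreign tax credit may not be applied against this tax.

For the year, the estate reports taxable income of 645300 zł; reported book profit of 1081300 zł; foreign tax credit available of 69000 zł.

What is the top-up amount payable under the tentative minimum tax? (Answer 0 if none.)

Tentative minimum tax:
  Base (reported book profit): 1081300 zł
  Exemption: 25% × (1081300 zł − 594000 zł) = 121825 zł ≥ 51000 zł, so the exemption is fully phased out
  Base: 1081300 zł − 0 zł = 1081300 zł
  1081300 zł × 13% = 140569 zł

Standard income tax:
  48000 zł × 12% = 5760 zł
  200000 zł × 17% = 34000 zł
  122000 zł × 27% = 32940 zł
  275300 zł × 33% = 90849 zł
  → 163549 zł
  Less foreign tax credit 69000 zł → 94549 zł

Excess of tentative minimum tax over standard income tax: 140569 zł − 94549 zł = 46020 zł.

46020 zł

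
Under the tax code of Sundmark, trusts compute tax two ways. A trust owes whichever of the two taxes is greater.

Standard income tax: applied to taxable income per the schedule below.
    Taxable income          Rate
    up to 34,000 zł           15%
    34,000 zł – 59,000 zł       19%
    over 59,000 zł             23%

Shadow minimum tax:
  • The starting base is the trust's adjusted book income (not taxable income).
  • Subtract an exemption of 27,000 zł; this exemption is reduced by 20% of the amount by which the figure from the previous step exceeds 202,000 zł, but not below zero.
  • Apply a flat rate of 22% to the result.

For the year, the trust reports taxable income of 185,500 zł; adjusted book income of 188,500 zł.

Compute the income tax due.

Shadow minimum tax:
  Base (adjusted book income): 188,500 zł
  Exemption: 188,500 zł ≤ 202,000 zł, so full 27,000 zł applies
  Base: 188,500 zł − 27,000 zł = 161,500 zł
  161,500 zł × 22% = 35,530 zł

Standard income tax:
  34,000 zł × 15% = 5,100 zł
  25,000 zł × 19% = 4,750 zł
  126,500 zł × 23% = 29,095 zł
  → 38,945 zł

38,945 zł > 35,530 zł, so the standard income tax governs.

38,945 zł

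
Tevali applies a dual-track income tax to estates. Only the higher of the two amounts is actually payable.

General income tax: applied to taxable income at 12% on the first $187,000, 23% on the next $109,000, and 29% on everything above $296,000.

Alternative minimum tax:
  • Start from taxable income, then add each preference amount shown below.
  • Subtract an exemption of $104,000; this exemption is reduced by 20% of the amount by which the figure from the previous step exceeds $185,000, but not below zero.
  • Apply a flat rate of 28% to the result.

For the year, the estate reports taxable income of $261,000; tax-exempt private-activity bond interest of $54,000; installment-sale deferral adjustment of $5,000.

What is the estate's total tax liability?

$68,040

General income tax:
  $187,000 × 12% = $22,440
  $74,000 × 23% = $17,020
  → $39,460

Alternative minimum tax:
  Adjusted income: $261,000 + $54,000 + $5,000 = $320,000
  Exemption: $104,000 − 20% × ($320,000 − $185,000) = $104,000 − $27,000 = $77,000
  Base: $320,000 − $77,000 = $243,000
  $243,000 × 28% = $68,040

$68,040 > $39,460, so the alternative minimum tax is the binding amount.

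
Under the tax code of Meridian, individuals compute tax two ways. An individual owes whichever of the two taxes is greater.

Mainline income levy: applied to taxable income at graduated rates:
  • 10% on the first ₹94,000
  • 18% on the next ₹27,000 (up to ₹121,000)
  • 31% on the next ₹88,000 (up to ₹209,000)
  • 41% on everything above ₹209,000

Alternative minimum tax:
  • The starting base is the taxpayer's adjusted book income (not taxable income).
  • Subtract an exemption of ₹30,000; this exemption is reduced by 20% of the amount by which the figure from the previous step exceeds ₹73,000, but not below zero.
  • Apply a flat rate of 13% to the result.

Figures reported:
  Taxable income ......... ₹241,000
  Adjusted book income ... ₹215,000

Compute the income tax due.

Mainline income levy:
  ₹94,000 × 10% = ₹9,400
  ₹27,000 × 18% = ₹4,860
  ₹88,000 × 31% = ₹27,280
  ₹32,000 × 41% = ₹13,120
  → ₹54,660

Alternative minimum tax:
  Base (adjusted book income): ₹215,000
  Exemption: ₹30,000 − 20% × (₹215,000 − ₹73,000) = ₹30,000 − ₹28,400 = ₹1,600
  Base: ₹215,000 − ₹1,600 = ₹213,400
  ₹213,400 × 13% = ₹27,742

₹54,660 > ₹27,742, so the mainline income levy governs.

₹54,660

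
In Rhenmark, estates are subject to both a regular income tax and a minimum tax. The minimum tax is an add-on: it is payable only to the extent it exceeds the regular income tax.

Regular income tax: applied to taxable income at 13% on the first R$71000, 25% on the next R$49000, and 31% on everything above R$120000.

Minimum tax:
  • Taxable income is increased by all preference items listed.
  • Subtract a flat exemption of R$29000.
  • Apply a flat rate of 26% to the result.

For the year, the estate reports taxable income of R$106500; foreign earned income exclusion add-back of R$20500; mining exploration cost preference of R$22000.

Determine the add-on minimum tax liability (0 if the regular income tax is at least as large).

Minimum tax:
  Adjusted income: R$106500 + R$20500 + R$22000 = R$149000
  Less exemption R$29000 → base R$120000
  R$120000 × 26% = R$31200

Regular income tax:
  R$71000 × 13% = R$9230
  R$35500 × 25% = R$8875
  → R$18105

Excess of minimum tax over regular income tax: R$31200 − R$18105 = R$13095.

R$13095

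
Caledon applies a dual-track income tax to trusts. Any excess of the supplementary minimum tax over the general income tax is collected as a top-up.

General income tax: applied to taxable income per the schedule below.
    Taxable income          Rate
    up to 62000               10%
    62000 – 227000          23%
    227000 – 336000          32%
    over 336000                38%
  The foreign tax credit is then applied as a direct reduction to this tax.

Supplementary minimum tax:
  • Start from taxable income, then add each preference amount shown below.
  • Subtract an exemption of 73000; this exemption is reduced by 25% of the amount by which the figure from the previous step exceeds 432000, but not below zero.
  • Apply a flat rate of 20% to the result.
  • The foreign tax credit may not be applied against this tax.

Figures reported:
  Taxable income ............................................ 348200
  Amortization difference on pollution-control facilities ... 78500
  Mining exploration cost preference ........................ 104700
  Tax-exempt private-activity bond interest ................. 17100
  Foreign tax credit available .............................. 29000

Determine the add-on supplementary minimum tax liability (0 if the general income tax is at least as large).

Supplementary minimum tax:
  Adjusted income: 348200 + 78500 + 104700 + 17100 = 548500
  Exemption: 73000 − 25% × (548500 − 432000) = 73000 − 29125 = 43875
  Base: 548500 − 43875 = 504625
  504625 × 20% = 100925

General income tax:
  62000 × 10% = 6200
  165000 × 23% = 37950
  109000 × 32% = 34880
  12200 × 38% = 4636
  → 83666
  Less foreign tax credit 29000 → 54666

Excess of supplementary minimum tax over general income tax: 100925 − 54666 = 46259.

46259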